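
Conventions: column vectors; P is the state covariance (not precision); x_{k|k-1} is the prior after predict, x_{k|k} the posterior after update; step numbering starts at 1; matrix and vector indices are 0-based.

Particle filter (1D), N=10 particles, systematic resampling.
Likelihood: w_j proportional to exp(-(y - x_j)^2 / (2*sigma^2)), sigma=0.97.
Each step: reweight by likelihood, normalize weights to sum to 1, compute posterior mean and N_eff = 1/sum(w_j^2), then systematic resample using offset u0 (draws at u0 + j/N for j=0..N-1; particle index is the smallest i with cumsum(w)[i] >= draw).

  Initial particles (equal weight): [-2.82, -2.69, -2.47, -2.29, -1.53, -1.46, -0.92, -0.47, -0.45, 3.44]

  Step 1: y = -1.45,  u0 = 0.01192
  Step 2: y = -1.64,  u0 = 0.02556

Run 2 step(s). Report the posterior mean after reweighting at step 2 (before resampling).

step 1: w=[0.0603, 0.0722, 0.0940, 0.1123, 0.1629, 0.1634, 0.1408, 0.0981, 0.0961, 0.0000]  mean=-1.5602  Neff=8.1837  idx=[0, 1, 2, 3, 4, 5, 5, 6, 7, 8]
step 2: w=[0.0663, 0.0773, 0.0963, 0.1110, 0.1380, 0.1365, 0.1365, 0.1055, 0.0671, 0.0654]  mean=-1.6548  Neff=9.2417  idx=[0, 1, 2, 3, 4, 5, 6, 6, 7, 8]

post_mean = -1.6548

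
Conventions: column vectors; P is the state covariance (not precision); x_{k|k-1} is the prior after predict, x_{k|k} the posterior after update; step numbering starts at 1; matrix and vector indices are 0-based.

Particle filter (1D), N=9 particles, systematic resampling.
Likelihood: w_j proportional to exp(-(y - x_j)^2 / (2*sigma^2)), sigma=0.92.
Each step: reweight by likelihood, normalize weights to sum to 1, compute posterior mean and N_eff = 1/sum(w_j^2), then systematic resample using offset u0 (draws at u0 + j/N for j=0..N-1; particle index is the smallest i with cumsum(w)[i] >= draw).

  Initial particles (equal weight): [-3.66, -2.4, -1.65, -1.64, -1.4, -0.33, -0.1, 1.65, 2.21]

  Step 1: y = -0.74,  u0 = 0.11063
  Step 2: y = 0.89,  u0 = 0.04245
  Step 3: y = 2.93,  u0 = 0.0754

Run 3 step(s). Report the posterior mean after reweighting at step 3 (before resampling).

post_mean = 2.1835

step 1: w=[0.0016, 0.0498, 0.1556, 0.1573, 0.1963, 0.2298, 0.1993, 0.0087, 0.0015]  mean=-0.9933  Neff=5.4767  idx=[2, 3, 3, 4, 4, 5, 5, 6, 8]
step 2: w=[0.0116, 0.0120, 0.0120, 0.0237, 0.0237, 0.2178, 0.2178, 0.2941, 0.1874]  mean=0.1164  Neff=4.5867  idx=[3, 5, 5, 6, 6, 7, 7, 8, 8]
step 3: w=[0.0000, 0.0013, 0.0013, 0.0013, 0.0013, 0.0030, 0.0030, 0.4945, 0.4945]  mean=2.1835  Neff=2.0446  idx=[7, 7, 7, 7, 8, 8, 8, 8, 8]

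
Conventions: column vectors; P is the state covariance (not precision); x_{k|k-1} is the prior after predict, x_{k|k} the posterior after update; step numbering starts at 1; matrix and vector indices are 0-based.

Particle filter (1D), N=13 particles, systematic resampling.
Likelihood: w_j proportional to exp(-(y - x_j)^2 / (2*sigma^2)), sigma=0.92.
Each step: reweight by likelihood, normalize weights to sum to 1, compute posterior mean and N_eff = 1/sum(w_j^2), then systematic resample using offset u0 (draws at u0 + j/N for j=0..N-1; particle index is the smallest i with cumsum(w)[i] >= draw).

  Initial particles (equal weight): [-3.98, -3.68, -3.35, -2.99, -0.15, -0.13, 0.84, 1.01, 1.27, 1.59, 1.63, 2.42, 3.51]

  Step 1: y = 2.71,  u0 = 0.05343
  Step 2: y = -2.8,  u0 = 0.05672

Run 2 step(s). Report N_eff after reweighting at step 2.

step 1: w=[0.0000, 0.0000, 0.0000, 0.0000, 0.0025, 0.0026, 0.0392, 0.0561, 0.0908, 0.1474, 0.1553, 0.2942, 0.2119]  mean=2.1474  Neff=5.2562  idx=[7, 8, 9, 9, 10, 10, 11, 11, 11, 11, 12, 12, 12]
step 2: w=[0.6585, 0.1963, 0.0397, 0.0397, 0.0322, 0.0322, 0.0004, 0.0004, 0.0004, 0.0004, 0.0000, 0.0000, 0.0000]  mean=1.1490  Neff=2.0946  idx=[0, 0, 0, 0, 0, 0, 0, 0, 1, 1, 1, 3, 5]

N_eff = 2.0946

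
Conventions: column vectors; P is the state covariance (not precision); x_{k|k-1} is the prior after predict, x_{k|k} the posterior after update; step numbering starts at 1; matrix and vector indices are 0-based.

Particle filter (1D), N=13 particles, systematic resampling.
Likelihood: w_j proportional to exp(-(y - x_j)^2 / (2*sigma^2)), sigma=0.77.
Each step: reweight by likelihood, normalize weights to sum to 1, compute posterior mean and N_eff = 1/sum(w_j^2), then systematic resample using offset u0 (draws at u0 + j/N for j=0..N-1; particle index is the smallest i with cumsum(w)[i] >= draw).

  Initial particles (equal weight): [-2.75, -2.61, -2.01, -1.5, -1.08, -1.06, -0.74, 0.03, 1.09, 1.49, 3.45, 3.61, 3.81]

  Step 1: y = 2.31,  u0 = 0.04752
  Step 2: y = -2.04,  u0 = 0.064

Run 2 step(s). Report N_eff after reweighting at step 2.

N_eff = 3.1104

step 1: w=[0.0000, 0.0000, 0.0000, 0.0000, 0.0000, 0.0000, 0.0002, 0.0078, 0.1793, 0.3568, 0.2102, 0.1512, 0.0943]  mean=2.3575  Neff=4.2473  idx=[8, 8, 9, 9, 9, 9, 9, 10, 10, 10, 11, 11, 12]
step 2: w=[0.3954, 0.3954, 0.0418, 0.0418, 0.0418, 0.0418, 0.0418, 0.0000, 0.0000, 0.0000, 0.0000, 0.0000, 0.0000]  mean=1.1736  Neff=3.1104  idx=[0, 0, 0, 0, 0, 1, 1, 1, 1, 1, 3, 4, 6]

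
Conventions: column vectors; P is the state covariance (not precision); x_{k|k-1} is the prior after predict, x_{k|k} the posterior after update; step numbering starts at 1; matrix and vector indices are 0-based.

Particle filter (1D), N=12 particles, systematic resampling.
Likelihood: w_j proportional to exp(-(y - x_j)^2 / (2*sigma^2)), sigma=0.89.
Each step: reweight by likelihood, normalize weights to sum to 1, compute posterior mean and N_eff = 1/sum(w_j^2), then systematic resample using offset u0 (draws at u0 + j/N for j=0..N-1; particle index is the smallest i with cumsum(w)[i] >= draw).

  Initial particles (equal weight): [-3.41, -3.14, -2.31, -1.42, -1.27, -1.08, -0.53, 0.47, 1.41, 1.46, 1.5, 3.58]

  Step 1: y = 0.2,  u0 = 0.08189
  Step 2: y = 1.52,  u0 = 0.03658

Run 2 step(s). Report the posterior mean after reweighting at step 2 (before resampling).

step 1: w=[0.0001, 0.0002, 0.0052, 0.0530, 0.0710, 0.0988, 0.1984, 0.2653, 0.1102, 0.1020, 0.0956, 0.0002]  mean=0.1828  Neff=6.2866  idx=[4, 5, 6, 6, 6, 7, 7, 7, 8, 9, 10, 10]
step 2: w=[0.0013, 0.0025, 0.0123, 0.0123, 0.0123, 0.0872, 0.0872, 0.0872, 0.1736, 0.1745, 0.1748, 0.1748]  mean=1.1230  Neff=6.8978  idx=[4, 5, 6, 7, 8, 8, 9, 9, 10, 10, 11, 11]

post_mean = 1.1230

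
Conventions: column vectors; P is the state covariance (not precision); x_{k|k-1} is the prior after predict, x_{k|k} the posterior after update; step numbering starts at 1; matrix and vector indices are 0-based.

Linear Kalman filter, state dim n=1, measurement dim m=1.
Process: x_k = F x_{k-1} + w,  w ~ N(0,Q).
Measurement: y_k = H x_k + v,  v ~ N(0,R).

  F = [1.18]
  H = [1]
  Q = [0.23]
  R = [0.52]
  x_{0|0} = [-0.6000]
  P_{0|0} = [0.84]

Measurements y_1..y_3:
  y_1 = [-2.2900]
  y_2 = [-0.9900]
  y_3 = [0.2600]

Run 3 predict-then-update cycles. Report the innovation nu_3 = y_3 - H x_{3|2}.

innov = [2.0075]

step 1: x^-=[-0.7080]  P^-=[1.3996]  S=[1.9196]  K=[0.7291]  nu=[-1.5820]  x^+=[-1.8615]  P^+=[0.3791]
step 2: x^-=[-2.1965]  P^-=[0.7579]  S=[1.2779]  K=[0.5931]  nu=[1.2065]  x^+=[-1.4809]  P^+=[0.3084]
step 3: x^-=[-1.7475]  P^-=[0.6594]  S=[1.1794]  K=[0.5591]  nu=[2.0075]  x^+=[-0.6251]  P^+=[0.2907]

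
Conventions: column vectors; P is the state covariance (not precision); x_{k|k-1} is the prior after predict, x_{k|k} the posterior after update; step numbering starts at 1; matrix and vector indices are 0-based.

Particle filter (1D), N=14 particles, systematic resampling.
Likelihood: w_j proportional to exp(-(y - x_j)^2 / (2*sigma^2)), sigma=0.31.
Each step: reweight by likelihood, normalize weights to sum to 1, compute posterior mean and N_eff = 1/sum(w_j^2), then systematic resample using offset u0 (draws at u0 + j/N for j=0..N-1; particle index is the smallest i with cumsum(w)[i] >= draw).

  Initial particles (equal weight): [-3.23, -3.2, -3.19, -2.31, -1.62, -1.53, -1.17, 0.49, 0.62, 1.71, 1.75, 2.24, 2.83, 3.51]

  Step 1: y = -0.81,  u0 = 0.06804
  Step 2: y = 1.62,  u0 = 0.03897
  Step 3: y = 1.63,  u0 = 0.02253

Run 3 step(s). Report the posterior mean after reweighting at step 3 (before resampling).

post_mean = -1.1700

step 1: w=[0.0000, 0.0000, 0.0000, 0.0000, 0.0540, 0.1105, 0.8352, 0.0002, 0.0000, 0.0000, 0.0000, 0.0000, 0.0000, 0.0000]  mean=-1.2336  Neff=1.4030  idx=[5, 5, 6, 6, 6, 6, 6, 6, 6, 6, 6, 6, 6, 6]
step 2: w=[0.0000, 0.0000, 0.0833, 0.0833, 0.0833, 0.0833, 0.0833, 0.0833, 0.0833, 0.0833, 0.0833, 0.0833, 0.0833, 0.0833]  mean=-1.1700  Neff=12.0001  idx=[2, 3, 4, 5, 5, 6, 7, 8, 9, 10, 11, 11, 12, 13]
step 3: w=[0.0714, 0.0714, 0.0714, 0.0714, 0.0714, 0.0714, 0.0714, 0.0714, 0.0714, 0.0714, 0.0714, 0.0714, 0.0714, 0.0714]  mean=-1.1700  Neff=14.0000  idx=[0, 1, 2, 3, 4, 5, 6, 7, 8, 9, 10, 11, 12, 13]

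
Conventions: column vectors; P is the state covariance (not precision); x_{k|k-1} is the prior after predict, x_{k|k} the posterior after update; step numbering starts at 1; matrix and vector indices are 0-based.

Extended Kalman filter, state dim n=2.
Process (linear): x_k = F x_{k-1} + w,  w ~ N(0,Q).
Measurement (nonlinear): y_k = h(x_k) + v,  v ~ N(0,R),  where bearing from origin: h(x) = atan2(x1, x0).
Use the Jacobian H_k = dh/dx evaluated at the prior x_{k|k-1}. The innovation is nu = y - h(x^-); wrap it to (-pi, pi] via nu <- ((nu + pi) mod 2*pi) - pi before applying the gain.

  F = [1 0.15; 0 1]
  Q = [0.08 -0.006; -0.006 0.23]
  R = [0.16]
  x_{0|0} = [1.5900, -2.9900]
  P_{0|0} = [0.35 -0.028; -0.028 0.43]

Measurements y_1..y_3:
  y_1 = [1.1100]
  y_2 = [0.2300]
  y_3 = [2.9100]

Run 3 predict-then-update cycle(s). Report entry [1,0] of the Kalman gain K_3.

step 1: x^-=[1.1415, -2.9900]  P^-=[0.4313 0.0305; 0.0305 0.6600]  H_jac=[0.2919 0.1114]  S=[0.2069]  K=[0.6248; 0.3985]  nu=[2.3161]  x^+=[2.5886, -2.0671]  P^+=[0.3505 -0.0210; -0.0210 0.6271]
step 2: x^-=[2.2785, -2.0671]  P^-=[0.4383 0.0671; 0.0671 0.8571]  H_jac=[0.2184 0.2407]  S=[0.2376]  K=[0.4708; 0.9300]  nu=[0.9668]  x^+=[2.7337, -1.1680]  P^+=[0.3856 -0.0370; -0.0370 0.6516]
step 3: x^-=[2.5585, -1.1680]  P^-=[0.4692 0.0548; 0.0548 0.8816]  H_jac=[0.1477 0.3234]  S=[0.2677]  K=[0.3250; 1.0954]  nu=[-2.9449]  x^+=[1.6014, -4.3940]  P^+=[0.4409 -0.0405; -0.0405 0.5604]

K[1,0] = 1.0954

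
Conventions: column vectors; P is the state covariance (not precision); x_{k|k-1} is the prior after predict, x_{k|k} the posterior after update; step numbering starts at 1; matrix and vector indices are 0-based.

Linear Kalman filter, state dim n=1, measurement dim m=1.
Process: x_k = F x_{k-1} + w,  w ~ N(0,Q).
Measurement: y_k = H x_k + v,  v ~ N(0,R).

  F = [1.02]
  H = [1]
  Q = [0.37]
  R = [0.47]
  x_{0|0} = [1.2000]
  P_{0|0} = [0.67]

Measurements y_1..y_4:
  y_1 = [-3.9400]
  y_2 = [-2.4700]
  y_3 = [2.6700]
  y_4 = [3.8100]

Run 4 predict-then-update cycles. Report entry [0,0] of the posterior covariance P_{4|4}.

P_post[0,0] = 0.2739

step 1: x^-=[1.2240]  P^-=[1.0671]  S=[1.5371]  K=[0.6942]  nu=[-5.1640]  x^+=[-2.3610]  P^+=[0.3263]
step 2: x^-=[-2.4082]  P^-=[0.7095]  S=[1.1795]  K=[0.6015]  nu=[-0.0618]  x^+=[-2.4454]  P^+=[0.2827]
step 3: x^-=[-2.4943]  P^-=[0.6641]  S=[1.1341]  K=[0.5856]  nu=[5.1643]  x^+=[0.5299]  P^+=[0.2752]
step 4: x^-=[0.5405]  P^-=[0.6563]  S=[1.1263]  K=[0.5827]  nu=[3.2695]  x^+=[2.4457]  P^+=[0.2739]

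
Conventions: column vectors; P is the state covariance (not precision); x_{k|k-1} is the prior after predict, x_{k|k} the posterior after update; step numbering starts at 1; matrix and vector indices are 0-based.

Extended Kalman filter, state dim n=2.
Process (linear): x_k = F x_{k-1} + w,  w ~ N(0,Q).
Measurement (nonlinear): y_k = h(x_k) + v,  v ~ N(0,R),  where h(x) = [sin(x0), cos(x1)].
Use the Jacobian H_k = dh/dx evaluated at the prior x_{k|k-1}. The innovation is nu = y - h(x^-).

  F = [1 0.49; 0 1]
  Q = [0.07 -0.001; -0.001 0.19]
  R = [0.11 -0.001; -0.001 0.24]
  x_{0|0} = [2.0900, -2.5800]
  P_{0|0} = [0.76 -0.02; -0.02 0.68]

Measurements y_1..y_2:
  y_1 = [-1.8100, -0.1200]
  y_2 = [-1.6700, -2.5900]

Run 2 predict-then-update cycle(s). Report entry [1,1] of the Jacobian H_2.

step 1: x^-=[0.8258, -2.5800]  P^-=[0.9737 0.3122; 0.3122 0.8700]  H_jac=[0.6780 0.0000; 0.0000 0.5325]  S=[0.5575 0.1117; 0.1117 0.4867]  K=[1.1693 0.0732; 0.1980 0.9064]  nu=[-2.5451, 0.7264]  x^+=[-2.0971, -2.4255]  P^+=[0.1896 0.0308; 0.0308 0.4081]
step 2: x^-=[-3.2856, -2.4255]  P^-=[0.3878 0.2298; 0.2298 0.5981]  H_jac=[-0.9897 0.0000; 0.0000 0.6564]  S=[0.4898 -0.1503; -0.1503 0.4977]  K=[-0.7610 0.0733; -0.2449 0.7149]  nu=[-1.8135, -1.8356]  x^+=[-2.0399, -3.2936]  P^+=[0.0847 0.0279; 0.0279 0.2617]

H_jac[1,1] = 0.6564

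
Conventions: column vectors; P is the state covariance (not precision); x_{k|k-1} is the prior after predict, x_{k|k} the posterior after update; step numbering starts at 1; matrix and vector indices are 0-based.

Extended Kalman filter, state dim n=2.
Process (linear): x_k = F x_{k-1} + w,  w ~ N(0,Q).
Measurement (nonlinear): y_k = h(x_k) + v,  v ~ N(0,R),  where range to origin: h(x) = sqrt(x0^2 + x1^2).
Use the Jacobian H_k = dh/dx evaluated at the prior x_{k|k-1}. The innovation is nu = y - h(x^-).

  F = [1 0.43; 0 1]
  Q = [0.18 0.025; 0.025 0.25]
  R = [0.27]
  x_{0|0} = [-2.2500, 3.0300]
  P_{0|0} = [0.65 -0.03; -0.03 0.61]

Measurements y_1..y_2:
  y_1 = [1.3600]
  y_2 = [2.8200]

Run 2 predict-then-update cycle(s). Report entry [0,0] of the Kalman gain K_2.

step 1: x^-=[-0.9471, 3.0300]  P^-=[0.9170 0.2573; 0.2573 0.8600]  H_jac=[-0.2983 0.9545]  S=[0.9885]  K=[-0.0283; 0.7527]  nu=[-1.8146]  x^+=[-0.8957, 1.6642]  P^+=[0.9162 0.2784; 0.2784 0.2999]
step 2: x^-=[-0.1801, 1.6642]  P^-=[1.3911 0.4323; 0.4323 0.5499]  H_jac=[-0.1076 0.9942]  S=[0.7372]  K=[0.3800; 0.6786]  nu=[1.1461]  x^+=[0.2554, 2.4419]  P^+=[1.2846 0.2422; 0.2422 0.2105]

K[0,0] = 0.3800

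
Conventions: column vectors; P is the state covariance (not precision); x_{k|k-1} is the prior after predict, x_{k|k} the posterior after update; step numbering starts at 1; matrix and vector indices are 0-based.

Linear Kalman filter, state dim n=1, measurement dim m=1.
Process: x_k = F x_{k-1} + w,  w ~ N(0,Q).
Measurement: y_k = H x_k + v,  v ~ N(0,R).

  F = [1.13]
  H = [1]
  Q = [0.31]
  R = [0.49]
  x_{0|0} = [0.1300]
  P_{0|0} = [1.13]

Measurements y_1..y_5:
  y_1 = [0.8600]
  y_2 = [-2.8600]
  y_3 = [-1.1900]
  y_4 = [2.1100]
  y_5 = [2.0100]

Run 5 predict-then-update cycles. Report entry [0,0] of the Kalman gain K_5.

step 1: x^-=[0.1469]  P^-=[1.7529]  S=[2.2429]  K=[0.7815]  nu=[0.7131]  x^+=[0.7042]  P^+=[0.3830]
step 2: x^-=[0.7958]  P^-=[0.7990]  S=[1.2890]  K=[0.6199]  nu=[-3.6558]  x^+=[-1.4703]  P^+=[0.3037]
step 3: x^-=[-1.6614]  P^-=[0.6978]  S=[1.1878]  K=[0.5875]  nu=[0.4714]  x^+=[-1.3845]  P^+=[0.2879]
step 4: x^-=[-1.5645]  P^-=[0.6776]  S=[1.1676]  K=[0.5803]  nu=[3.6745]  x^+=[0.5679]  P^+=[0.2844]
step 5: x^-=[0.6418]  P^-=[0.6731]  S=[1.1631]  K=[0.5787]  nu=[1.3682]  x^+=[1.4336]  P^+=[0.2836]

K[0,0] = 0.5787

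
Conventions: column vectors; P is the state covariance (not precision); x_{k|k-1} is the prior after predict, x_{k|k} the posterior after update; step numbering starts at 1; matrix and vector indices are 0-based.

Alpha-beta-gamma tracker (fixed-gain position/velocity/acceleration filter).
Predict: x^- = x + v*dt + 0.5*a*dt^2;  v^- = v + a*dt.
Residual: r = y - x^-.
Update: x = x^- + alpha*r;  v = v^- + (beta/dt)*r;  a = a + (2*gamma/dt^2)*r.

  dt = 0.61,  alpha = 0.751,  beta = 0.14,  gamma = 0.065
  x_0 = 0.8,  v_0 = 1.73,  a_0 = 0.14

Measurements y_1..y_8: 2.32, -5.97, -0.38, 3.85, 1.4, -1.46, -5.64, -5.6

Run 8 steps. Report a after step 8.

step 1: x_pred=1.8813  r=0.4387  x^+=2.2108  v^+=1.9161  a^+=0.2933
step 2: x_pred=3.4341  r=-9.4041  x^+=-3.6284  v^+=-0.0634  a^+=-2.9923
step 3: x_pred=-4.2237  r=3.8437  x^+=-1.3371  v^+=-1.0065  a^+=-1.6494
step 4: x_pred=-2.2579  r=6.1079  x^+=2.3291  v^+=-0.6108  a^+=0.4845
step 5: x_pred=2.0467  r=-0.6467  x^+=1.5610  v^+=-0.4636  a^+=0.2586
step 6: x_pred=1.3263  r=-2.7863  x^+=-0.7662  v^+=-0.9454  a^+=-0.7149
step 7: x_pred=-1.4759  r=-4.1641  x^+=-4.6031  v^+=-2.3371  a^+=-2.1697
step 8: x_pred=-6.4325  r=0.8325  x^+=-5.8073  v^+=-3.4696  a^+=-1.8788

a_post = -1.8788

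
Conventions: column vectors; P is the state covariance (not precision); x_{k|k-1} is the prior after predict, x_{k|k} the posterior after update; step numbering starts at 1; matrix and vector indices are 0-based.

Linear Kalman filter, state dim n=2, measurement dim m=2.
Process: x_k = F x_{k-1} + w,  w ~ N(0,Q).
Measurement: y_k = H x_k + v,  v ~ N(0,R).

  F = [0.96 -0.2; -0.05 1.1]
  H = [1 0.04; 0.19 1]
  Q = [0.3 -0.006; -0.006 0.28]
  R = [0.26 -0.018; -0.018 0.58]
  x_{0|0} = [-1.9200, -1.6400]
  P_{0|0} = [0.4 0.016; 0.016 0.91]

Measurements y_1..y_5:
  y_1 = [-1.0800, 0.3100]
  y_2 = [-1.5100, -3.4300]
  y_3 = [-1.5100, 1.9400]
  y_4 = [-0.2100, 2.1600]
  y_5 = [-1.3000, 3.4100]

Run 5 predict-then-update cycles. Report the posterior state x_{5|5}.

x_post = [-1.2348, 2.6487]

step 1: x^-=[-1.5152, -1.7080]  P^-=[0.6989 -0.2083; -0.2083 1.3803]  S=[0.9444 -0.0399; -0.0399 1.9064]  K=[0.7302 -0.0243; -0.1325 0.7005]  nu=[0.5035, 2.3059]  x^+=[-1.2037, -0.1594]  P^+=[0.1928 -0.0639; -0.0639 0.4208]
step 2: x^-=[-1.1236, -0.1152]  P^-=[0.5191 -0.1760; -0.1760 0.7967]  S=[0.7663 -0.0648; -0.0648 1.3286]  K=[0.6660 -0.0257; -0.1400 0.5677]  nu=[-0.3817, -3.1013]  x^+=[-1.2981, -1.8223]  P^+=[0.1760 -0.0604; -0.0604 0.3432]
step 3: x^-=[-0.8818, -1.9396]  P^-=[0.4992 -0.1543; -0.1543 0.7024]  S=[0.7479 -0.0505; -0.0505 1.2418]  K=[0.6577 -0.0211; -0.1325 0.5366]  nu=[-0.5507, 4.0471]  x^+=[-1.3294, 0.3052]  P^+=[0.1737 -0.0571; -0.0571 0.3245]
step 4: x^-=[-1.3373, 0.4022]  P^-=[0.4949 -0.1466; -0.1466 0.6793]  S=[0.7443 -0.0445; -0.0445 1.2215]  K=[0.6560 -0.0191; -0.1288 0.5287]  nu=[1.1112, 2.0119]  x^+=[-0.6469, 1.3226]  P^+=[0.1731 -0.0558; -0.0558 0.3195]
step 5: x^-=[-0.8855, 1.4872]  P^-=[0.4938 -0.1441; -0.1441 0.6732]  S=[0.7433 -0.0424; -0.0424 1.2163]  K=[0.6555 -0.0185; -0.1276 0.5265]  nu=[-0.4740, 2.0910]  x^+=[-1.2348, 2.6487]  P^+=[0.1730 -0.0554; -0.0554 0.3182]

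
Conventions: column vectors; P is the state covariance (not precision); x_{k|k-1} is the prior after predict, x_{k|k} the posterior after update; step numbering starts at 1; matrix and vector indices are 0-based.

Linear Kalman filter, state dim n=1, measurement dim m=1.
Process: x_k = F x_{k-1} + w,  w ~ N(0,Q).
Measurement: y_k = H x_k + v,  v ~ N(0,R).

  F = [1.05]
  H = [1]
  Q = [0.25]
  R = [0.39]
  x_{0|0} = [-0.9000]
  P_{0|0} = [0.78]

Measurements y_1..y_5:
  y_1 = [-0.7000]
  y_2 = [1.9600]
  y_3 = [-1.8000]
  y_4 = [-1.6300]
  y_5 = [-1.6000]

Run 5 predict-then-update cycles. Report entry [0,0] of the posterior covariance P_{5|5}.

P_post[0,0] = 0.2172

step 1: x^-=[-0.9450]  P^-=[1.1099]  S=[1.5000]  K=[0.7400]  nu=[0.2450]  x^+=[-0.7637]  P^+=[0.2886]
step 2: x^-=[-0.8019]  P^-=[0.5682]  S=[0.9582]  K=[0.5930]  nu=[2.7619]  x^+=[0.8358]  P^+=[0.2313]
step 3: x^-=[0.8776]  P^-=[0.5050]  S=[0.8950]  K=[0.5642]  nu=[-2.6776]  x^+=[-0.6332]  P^+=[0.2200]
step 4: x^-=[-0.6648]  P^-=[0.4926]  S=[0.8826]  K=[0.5581]  nu=[-0.9652]  x^+=[-1.2035]  P^+=[0.2177]
step 5: x^-=[-1.2637]  P^-=[0.4900]  S=[0.8800]  K=[0.5568]  nu=[-0.3363]  x^+=[-1.4509]  P^+=[0.2172]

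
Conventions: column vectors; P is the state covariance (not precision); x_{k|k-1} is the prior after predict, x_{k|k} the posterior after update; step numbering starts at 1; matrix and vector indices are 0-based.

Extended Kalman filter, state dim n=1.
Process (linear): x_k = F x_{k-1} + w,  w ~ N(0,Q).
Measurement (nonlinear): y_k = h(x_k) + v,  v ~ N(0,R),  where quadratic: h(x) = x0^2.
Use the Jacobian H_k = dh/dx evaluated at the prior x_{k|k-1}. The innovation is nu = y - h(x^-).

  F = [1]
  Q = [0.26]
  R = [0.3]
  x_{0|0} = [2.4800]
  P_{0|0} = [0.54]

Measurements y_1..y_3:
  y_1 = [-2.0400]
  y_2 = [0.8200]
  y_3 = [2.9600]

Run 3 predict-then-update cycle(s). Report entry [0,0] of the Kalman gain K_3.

step 1: x^-=[2.4800]  P^-=[0.8000]  H_jac=[4.9600]  S=[19.9813]  K=[0.1986]  nu=[-8.1904]  x^+=[0.8535]  P^+=[0.0120]
step 2: x^-=[0.8535]  P^-=[0.2720]  H_jac=[1.7070]  S=[1.0926]  K=[0.4250]  nu=[0.0915]  x^+=[0.8924]  P^+=[0.0747]
step 3: x^-=[0.8924]  P^-=[0.3347]  H_jac=[1.7848]  S=[1.3662]  K=[0.4373]  nu=[2.1636]  x^+=[1.8384]  P^+=[0.0735]

K[0,0] = 0.4373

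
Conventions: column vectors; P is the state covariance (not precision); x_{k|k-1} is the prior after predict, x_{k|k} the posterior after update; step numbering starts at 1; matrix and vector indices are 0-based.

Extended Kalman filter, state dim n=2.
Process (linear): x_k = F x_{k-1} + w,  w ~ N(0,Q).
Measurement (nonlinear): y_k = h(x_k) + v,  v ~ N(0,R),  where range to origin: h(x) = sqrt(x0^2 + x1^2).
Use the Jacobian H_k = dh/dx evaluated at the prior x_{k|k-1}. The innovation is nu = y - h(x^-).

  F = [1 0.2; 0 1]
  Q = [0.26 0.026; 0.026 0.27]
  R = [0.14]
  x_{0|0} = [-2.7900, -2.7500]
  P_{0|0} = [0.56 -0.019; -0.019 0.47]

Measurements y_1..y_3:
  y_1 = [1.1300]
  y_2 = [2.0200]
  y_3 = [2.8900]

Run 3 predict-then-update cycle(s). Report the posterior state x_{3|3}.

x_post = [-2.1704, -1.6171]

step 1: x^-=[-3.3400, -2.7500]  P^-=[0.8312 0.1010; 0.1010 0.7400]  H_jac=[-0.7720 -0.6356]  S=[1.0335]  K=[-0.6830; -0.5306]  nu=[-3.1964]  x^+=[-1.1568, -1.0541]  P^+=[0.3491 -0.2735; -0.2735 0.4491]
step 2: x^-=[-1.3676, -1.0541]  P^-=[0.5176 -0.1577; -0.1577 0.7191]  H_jac=[-0.7920 -0.6105]  S=[0.5802]  K=[-0.5407; -0.5413]  nu=[0.2934]  x^+=[-1.5262, -1.2128]  P^+=[0.3480 -0.3275; -0.3275 0.5491]
step 3: x^-=[-1.7688, -1.2128]  P^-=[0.4990 -0.1917; -0.1917 0.8191]  H_jac=[-0.8247 -0.5655]  S=[0.5625]  K=[-0.5388; -0.5424]  nu=[0.7454]  x^+=[-2.1704, -1.6171]  P^+=[0.3356 -0.3561; -0.3561 0.6536]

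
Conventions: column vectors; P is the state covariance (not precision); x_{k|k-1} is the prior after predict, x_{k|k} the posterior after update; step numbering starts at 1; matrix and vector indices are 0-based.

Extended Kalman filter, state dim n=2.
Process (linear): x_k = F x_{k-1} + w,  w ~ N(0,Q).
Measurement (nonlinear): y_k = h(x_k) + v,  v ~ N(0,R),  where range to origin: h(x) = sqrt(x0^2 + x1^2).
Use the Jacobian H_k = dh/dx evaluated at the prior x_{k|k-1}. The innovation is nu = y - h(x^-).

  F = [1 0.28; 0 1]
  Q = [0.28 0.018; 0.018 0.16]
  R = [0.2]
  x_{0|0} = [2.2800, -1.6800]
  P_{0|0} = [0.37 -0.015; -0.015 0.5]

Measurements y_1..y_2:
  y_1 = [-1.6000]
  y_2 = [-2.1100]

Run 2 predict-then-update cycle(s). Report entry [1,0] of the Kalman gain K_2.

step 1: x^-=[1.8096, -1.6800]  P^-=[0.6808 0.1430; 0.1430 0.6600]  H_jac=[0.7329 -0.6804]  S=[0.7286]  K=[0.5513; -0.4725]  nu=[-4.0692]  x^+=[-0.4337, 0.2427]  P^+=[0.4594 0.3328; 0.3328 0.4973]
step 2: x^-=[-0.3657, 0.2427]  P^-=[0.9647 0.4900; 0.4900 0.6573]  H_jac=[-0.8332 0.5530]  S=[0.6192]  K=[-0.8605; -0.0723]  nu=[-2.5489]  x^+=[1.8277, 0.4270]  P^+=[0.5062 0.4515; 0.4515 0.6541]

K[1,0] = -0.0723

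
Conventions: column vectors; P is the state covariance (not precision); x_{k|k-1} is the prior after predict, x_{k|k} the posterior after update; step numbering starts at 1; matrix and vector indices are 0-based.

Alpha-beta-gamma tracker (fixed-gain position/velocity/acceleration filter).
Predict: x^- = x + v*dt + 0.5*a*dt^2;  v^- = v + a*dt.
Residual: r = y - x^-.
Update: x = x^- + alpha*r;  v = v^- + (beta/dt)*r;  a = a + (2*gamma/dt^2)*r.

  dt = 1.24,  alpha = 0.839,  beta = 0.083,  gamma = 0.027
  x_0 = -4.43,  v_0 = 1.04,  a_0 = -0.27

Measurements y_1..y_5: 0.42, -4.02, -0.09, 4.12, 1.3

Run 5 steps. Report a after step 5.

a_post = -0.1387

step 1: x_pred=-3.3480  r=3.7680  x^+=-0.1866  v^+=0.9574  a^+=-0.1377
step 2: x_pred=0.8947  r=-4.9147  x^+=-3.2287  v^+=0.4577  a^+=-0.3103
step 3: x_pred=-2.8997  r=2.8097  x^+=-0.5424  v^+=0.2611  a^+=-0.2116
step 4: x_pred=-0.3813  r=4.5013  x^+=3.3953  v^+=0.3000  a^+=-0.0535
step 5: x_pred=3.7261  r=-2.4261  x^+=1.6906  v^+=0.0712  a^+=-0.1387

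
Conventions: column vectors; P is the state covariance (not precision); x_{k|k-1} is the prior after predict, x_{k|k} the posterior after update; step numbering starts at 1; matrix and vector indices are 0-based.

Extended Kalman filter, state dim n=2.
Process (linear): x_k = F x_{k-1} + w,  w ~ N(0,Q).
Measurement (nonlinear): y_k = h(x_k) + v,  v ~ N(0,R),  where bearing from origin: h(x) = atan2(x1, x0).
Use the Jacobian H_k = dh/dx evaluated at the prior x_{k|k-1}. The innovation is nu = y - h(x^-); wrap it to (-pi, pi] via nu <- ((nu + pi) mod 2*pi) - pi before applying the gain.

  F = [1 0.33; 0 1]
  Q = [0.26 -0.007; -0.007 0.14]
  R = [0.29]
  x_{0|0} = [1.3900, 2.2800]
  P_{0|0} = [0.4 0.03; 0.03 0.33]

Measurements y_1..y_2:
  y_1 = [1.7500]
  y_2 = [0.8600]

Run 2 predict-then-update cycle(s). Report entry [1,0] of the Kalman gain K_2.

K[1,0] = 0.1841

step 1: x^-=[2.1424, 2.2800]  P^-=[0.7157 0.1319; 0.1319 0.4700]  H_jac=[-0.2329 0.2189]  S=[0.3379]  K=[-0.4080; 0.2135]  nu=[0.9335]  x^+=[1.7616, 2.4793]  P^+=[0.6595 0.1613; 0.1613 0.4546]
step 2: x^-=[2.5797, 2.4793]  P^-=[1.0755 0.3043; 0.3043 0.5946]  H_jac=[-0.1937 0.2015]  S=[0.3307]  K=[-0.4443; 0.1841]  nu=[0.0945]  x^+=[2.5378, 2.4967]  P^+=[1.0102 0.3314; 0.3314 0.5834]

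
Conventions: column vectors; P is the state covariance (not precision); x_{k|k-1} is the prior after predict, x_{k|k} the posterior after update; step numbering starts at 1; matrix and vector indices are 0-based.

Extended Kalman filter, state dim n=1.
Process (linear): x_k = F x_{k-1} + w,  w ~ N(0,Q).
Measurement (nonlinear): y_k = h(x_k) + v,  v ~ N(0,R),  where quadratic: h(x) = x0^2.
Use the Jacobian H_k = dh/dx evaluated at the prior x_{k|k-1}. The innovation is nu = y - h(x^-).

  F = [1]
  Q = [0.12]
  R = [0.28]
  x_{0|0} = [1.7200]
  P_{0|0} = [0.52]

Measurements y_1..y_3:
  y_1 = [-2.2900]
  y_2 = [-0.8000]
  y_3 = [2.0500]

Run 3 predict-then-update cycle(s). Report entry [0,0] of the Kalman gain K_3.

K[0,0] = 0.0952

step 1: x^-=[1.7200]  P^-=[0.6400]  H_jac=[3.4400]  S=[7.8535]  K=[0.2803]  nu=[-5.2484]  x^+=[0.2487]  P^+=[0.0228]
step 2: x^-=[0.2487]  P^-=[0.1428]  H_jac=[0.4974]  S=[0.3153]  K=[0.2253]  nu=[-0.8619]  x^+=[0.0545]  P^+=[0.1268]
step 3: x^-=[0.0545]  P^-=[0.2468]  H_jac=[0.1091]  S=[0.2829]  K=[0.0952]  nu=[2.0470]  x^+=[0.2493]  P^+=[0.2443]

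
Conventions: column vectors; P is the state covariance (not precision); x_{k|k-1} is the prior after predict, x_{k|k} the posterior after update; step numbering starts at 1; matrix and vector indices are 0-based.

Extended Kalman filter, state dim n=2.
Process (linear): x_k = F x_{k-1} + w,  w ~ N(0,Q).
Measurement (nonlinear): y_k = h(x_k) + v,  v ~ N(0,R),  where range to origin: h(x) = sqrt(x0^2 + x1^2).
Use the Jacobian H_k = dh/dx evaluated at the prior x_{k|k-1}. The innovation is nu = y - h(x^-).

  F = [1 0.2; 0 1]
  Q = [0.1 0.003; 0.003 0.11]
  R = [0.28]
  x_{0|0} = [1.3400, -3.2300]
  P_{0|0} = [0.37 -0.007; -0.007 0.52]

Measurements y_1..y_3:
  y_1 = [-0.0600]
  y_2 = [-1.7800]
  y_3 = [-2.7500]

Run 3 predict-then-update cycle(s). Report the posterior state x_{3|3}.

step 1: x^-=[0.6940, -3.2300]  P^-=[0.4880 0.1000; 0.1000 0.6300]  H_jac=[0.2101 -0.9777]  S=[0.8627]  K=[0.0055; -0.6897]  nu=[-3.3637]  x^+=[0.6755, -0.9102]  P^+=[0.4880 0.1033; 0.1033 0.2197]
step 2: x^-=[0.4935, -0.9102]  P^-=[0.6381 0.1502; 0.1502 0.3297]  H_jac=[0.4766 -0.8791]  S=[0.5539]  K=[0.3106; -0.3940]  nu=[-2.8154]  x^+=[-0.3811, 0.1992]  P^+=[0.5846 0.2180; 0.2180 0.2437]
step 3: x^-=[-0.3413, 0.1992]  P^-=[0.7816 0.2698; 0.2698 0.3537]  H_jac=[-0.8637 0.5041]  S=[0.7180]  K=[-0.7508; -0.0762]  nu=[-3.1452]  x^+=[2.0200, 0.4387]  P^+=[0.3769 0.2287; 0.2287 0.3495]

x_post = [2.0200, 0.4387]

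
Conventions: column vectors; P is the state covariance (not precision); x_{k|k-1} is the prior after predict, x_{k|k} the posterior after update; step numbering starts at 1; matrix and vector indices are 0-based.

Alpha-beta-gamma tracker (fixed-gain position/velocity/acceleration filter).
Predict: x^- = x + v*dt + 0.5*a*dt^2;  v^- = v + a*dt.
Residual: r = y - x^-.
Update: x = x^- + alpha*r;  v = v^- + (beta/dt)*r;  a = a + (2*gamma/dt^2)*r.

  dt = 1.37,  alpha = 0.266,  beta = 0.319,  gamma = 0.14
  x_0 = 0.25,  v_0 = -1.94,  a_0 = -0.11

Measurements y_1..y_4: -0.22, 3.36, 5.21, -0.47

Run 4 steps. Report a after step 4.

a_post = 0.8289

step 1: x_pred=-2.5110  r=2.2910  x^+=-1.9016  v^+=-1.5572  a^+=0.2318
step 2: x_pred=-3.8175  r=7.1775  x^+=-1.9083  v^+=0.4316  a^+=1.3025
step 3: x_pred=-0.0947  r=5.3047  x^+=1.3164  v^+=3.4512  a^+=2.0939
step 4: x_pred=8.0095  r=-8.4795  x^+=5.7540  v^+=4.3454  a^+=0.8289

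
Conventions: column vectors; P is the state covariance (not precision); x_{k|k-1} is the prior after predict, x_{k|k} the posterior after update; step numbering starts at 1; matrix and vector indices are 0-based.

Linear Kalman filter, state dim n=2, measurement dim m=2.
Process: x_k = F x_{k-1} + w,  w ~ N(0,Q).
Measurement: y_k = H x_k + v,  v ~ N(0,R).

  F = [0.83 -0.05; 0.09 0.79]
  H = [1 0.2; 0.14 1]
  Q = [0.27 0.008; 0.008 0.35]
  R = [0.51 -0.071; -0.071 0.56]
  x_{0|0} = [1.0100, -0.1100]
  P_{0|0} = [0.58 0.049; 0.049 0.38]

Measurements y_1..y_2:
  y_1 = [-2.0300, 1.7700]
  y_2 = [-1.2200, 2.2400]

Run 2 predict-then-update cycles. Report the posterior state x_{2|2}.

step 1: x^-=[0.8438, 0.0040]  P^-=[0.6664 0.0682; 0.0682 0.5988]  S=[1.2277 0.2122; 0.2122 1.1910]  K=[0.5474 0.0381; 0.0669 0.4989]  nu=[-2.8746, 1.6479]  x^+=[-0.6669, 0.6338]  P^+=[0.2880 -0.0579; -0.0579 0.2827]
step 2: x^-=[-0.5852, 0.4407]  P^-=[0.4739 -0.0193; -0.0193 0.5206]  S=[0.9970 0.0796; 0.0796 1.0844]  K=[0.4708 0.0088; 0.0472 0.4741]  nu=[-0.7229, 1.8812]  x^+=[-0.9090, 1.2984]  P^+=[0.2522 -0.0638; -0.0638 0.2711]

x_post = [-0.9090, 1.2984]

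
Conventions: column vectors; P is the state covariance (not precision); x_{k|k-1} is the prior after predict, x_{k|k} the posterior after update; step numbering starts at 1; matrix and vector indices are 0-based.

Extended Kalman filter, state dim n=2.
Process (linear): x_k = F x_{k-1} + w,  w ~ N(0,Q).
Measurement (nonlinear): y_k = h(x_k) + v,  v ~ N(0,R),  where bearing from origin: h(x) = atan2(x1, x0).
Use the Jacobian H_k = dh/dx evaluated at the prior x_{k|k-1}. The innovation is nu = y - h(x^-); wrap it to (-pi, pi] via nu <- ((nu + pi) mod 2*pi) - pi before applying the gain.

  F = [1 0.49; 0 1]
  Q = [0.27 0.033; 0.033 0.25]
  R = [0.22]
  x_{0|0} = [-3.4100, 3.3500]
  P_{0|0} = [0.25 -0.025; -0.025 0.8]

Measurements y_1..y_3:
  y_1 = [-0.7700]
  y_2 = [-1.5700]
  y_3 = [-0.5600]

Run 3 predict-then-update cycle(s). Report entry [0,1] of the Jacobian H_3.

step 1: x^-=[-1.7685, 3.3500]  P^-=[0.6876 0.4000; 0.4000 1.0500]  H_jac=[-0.2334 -0.1232]  S=[0.2964]  K=[-0.7078; -0.7515]  nu=[-2.8265]  x^+=[0.2320, 5.4742]  P^+=[0.5391 0.2423; 0.2423 0.8826]
step 2: x^-=[2.9144, 5.4742]  P^-=[1.2585 0.7078; 0.7078 1.1326]  H_jac=[-0.1423 0.0758]  S=[0.2367]  K=[-0.5301; -0.0630]  nu=[-2.6516]  x^+=[4.3200, 5.6413]  P^+=[1.1919 0.6999; 0.6999 1.1316]
step 3: x^-=[7.0842, 5.6413]  P^-=[2.4195 1.2874; 1.2874 1.3816]  H_jac=[-0.0688 0.0864]  S=[0.2265]  K=[-0.2439; 0.1360]  nu=[-1.2325]  x^+=[7.3848, 5.4737]  P^+=[2.4061 1.2949; 1.2949 1.3774]

H_jac[0,1] = 0.0864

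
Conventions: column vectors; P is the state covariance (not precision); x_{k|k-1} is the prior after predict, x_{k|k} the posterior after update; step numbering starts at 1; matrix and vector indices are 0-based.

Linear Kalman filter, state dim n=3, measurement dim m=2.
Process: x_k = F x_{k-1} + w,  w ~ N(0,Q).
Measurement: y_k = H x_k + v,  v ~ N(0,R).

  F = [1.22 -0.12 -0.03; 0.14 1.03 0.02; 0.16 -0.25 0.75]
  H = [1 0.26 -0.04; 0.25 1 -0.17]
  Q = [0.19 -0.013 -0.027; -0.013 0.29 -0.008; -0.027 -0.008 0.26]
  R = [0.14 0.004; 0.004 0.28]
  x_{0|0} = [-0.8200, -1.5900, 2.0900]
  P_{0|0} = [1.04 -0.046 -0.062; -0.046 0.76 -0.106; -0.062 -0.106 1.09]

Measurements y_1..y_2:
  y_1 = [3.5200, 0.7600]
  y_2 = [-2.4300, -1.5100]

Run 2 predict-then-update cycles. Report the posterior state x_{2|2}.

step 1: x^-=[-0.8723, -1.7107, 1.8338]  P^-=[1.7671 0.0153 0.1415; 0.0153 1.0991 -0.2581; 0.1415 -0.2581 0.9758]  S=[1.9850 0.7507; 0.7507 1.6011]  K=[0.9568 -0.1782; -0.1386 0.7812; 0.1332 -0.3052]  nu=[4.9104, 3.0005]  x^+=[3.2913, -0.0472, 1.5724]  P^+=[0.1551 -0.0783 0.0384; -0.0783 0.2463 0.0504; 0.0384 0.0504 0.8525]
step 2: x^-=[3.9739, 0.4437, 1.7177]  P^-=[0.4457 -0.1155 0.0477; -0.1155 0.5344 -0.0225; 0.0477 -0.0225 0.7555]  S=[0.5596 0.1299; 0.1299 0.8100]  K=[0.7715 -0.1387; -0.1063 0.6459; 0.0629 -0.1817]  nu=[-6.4505, -2.6551]  x^+=[-0.6346, -0.5857, 1.7941]  P^+=[0.1248 -0.0636 0.0194; -0.0636 0.2080 0.0685; 0.0194 0.0685 0.7295]

x_post = [-0.6346, -0.5857, 1.7941]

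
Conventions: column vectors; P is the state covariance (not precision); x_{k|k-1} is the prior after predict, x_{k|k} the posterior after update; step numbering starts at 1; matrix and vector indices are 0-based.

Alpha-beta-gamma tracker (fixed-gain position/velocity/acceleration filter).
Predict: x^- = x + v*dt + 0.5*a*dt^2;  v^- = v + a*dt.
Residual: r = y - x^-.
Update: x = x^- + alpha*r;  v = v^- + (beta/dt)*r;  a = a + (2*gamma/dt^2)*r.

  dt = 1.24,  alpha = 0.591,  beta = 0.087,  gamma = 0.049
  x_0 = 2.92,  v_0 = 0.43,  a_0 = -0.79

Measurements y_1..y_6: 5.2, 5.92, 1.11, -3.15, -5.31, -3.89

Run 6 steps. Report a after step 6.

a_post = -0.2987

step 1: x_pred=2.8458  r=2.3542  x^+=4.2372  v^+=-0.3844  a^+=-0.6400
step 2: x_pred=3.2685  r=2.6515  x^+=4.8355  v^+=-0.9919  a^+=-0.4710
step 3: x_pred=3.2434  r=-2.1334  x^+=1.9826  v^+=-1.7256  a^+=-0.6069
step 4: x_pred=-0.6238  r=-2.5262  x^+=-2.1168  v^+=-2.6555  a^+=-0.7679
step 5: x_pred=-5.9999  r=0.6899  x^+=-5.5922  v^+=-3.5593  a^+=-0.7240
step 6: x_pred=-10.5623  r=6.6723  x^+=-6.6190  v^+=-3.9889  a^+=-0.2987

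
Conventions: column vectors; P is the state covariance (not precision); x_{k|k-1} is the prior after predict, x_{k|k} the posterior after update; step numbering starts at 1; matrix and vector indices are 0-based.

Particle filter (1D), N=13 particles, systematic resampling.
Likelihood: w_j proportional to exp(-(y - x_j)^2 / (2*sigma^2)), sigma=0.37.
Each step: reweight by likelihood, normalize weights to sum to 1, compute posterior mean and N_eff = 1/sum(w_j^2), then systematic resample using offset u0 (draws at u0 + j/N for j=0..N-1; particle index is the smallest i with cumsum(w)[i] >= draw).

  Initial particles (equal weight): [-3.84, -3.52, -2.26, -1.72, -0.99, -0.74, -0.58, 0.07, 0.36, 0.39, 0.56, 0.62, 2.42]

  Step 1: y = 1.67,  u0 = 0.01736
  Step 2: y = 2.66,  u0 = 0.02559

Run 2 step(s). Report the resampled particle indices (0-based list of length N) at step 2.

resampled_idx = [3, 4, 4, 5, 6, 7, 7, 8, 9, 10, 10, 11, 12]

step 1: w=[0.0000, 0.0000, 0.0000, 0.0000, 0.0000, 0.0000, 0.0000, 0.0005, 0.0117, 0.0156, 0.0687, 0.1103, 0.7931]  mean=2.0364  Neff=1.5475  idx=[9, 10, 11, 12, 12, 12, 12, 12, 12, 12, 12, 12, 12]
step 2: w=[0.0000, 0.0000, 0.0000, 0.1000, 0.1000, 0.1000, 0.1000, 0.1000, 0.1000, 0.1000, 0.1000, 0.1000, 0.1000]  mean=2.4200  Neff=10.0000  idx=[3, 4, 4, 5, 6, 7, 7, 8, 9, 10, 10, 11, 12]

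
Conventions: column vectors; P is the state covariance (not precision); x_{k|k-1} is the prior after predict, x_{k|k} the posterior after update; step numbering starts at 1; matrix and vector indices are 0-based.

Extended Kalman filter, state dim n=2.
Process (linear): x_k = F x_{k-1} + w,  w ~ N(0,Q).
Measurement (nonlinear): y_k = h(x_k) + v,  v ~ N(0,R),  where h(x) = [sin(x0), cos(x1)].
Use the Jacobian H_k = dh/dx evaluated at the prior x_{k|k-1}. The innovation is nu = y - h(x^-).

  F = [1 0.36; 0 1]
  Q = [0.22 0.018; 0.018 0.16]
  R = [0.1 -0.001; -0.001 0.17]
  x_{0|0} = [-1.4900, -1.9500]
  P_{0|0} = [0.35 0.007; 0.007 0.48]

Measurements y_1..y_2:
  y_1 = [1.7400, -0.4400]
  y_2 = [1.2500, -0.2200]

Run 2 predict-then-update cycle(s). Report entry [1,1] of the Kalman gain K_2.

K[1,1] = 0.6577

step 1: x^-=[-2.1920, -1.9500]  P^-=[0.6372 0.1978; 0.1978 0.6400]  H_jac=[-0.5820 0.0000; 0.0000 0.9290]  S=[0.3159 -0.1079; -0.1079 0.7223]  K=[-1.1458 0.0832; -0.0877 0.8100]  nu=[2.5532, -0.0698]  x^+=[-5.1232, -2.2303]  P^+=[0.1970 0.0165; 0.0165 0.1483]
step 2: x^-=[-5.9261, -2.2303]  P^-=[0.4481 0.0878; 0.0878 0.3083]  H_jac=[0.9369 0.0000; 0.0000 0.7903]  S=[0.4933 0.0640; 0.0640 0.3626]  K=[0.8455 0.0421; 0.0815 0.6577]  nu=[0.9005, 0.3928]  x^+=[-5.1482, -1.8987]  P^+=[0.0902 0.0080; 0.0080 0.1414]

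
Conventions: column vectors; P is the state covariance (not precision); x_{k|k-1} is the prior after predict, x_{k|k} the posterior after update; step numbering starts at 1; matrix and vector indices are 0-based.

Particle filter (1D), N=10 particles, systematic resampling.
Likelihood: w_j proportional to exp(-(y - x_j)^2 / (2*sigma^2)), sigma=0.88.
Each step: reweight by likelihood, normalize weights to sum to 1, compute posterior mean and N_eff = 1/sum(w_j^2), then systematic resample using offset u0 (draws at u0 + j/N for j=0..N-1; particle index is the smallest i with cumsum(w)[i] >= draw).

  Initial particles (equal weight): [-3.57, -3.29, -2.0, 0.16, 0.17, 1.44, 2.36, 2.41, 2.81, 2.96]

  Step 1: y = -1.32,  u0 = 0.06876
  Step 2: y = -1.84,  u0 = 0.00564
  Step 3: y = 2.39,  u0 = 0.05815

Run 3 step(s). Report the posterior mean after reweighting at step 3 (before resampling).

post_mean = -2.0000

step 1: w=[0.0282, 0.0604, 0.5492, 0.1800, 0.1766, 0.0054, 0.0001, 0.0001, 0.0000, 0.0000]  mean=-1.3307  Neff=2.7049  idx=[1, 2, 2, 2, 2, 2, 3, 3, 4, 4]
step 2: w=[0.0470, 0.1797, 0.1797, 0.1797, 0.1797, 0.1797, 0.0138, 0.0138, 0.0135, 0.0135]  mean=-1.9426  Neff=6.0826  idx=[0, 1, 1, 2, 2, 3, 4, 4, 5, 5]
step 3: w=[0.0000, 0.1111, 0.1111, 0.1111, 0.1111, 0.1111, 0.1111, 0.1111, 0.1111, 0.1111]  mean=-2.0000  Neff=9.0005  idx=[1, 2, 3, 4, 5, 6, 6, 7, 8, 9]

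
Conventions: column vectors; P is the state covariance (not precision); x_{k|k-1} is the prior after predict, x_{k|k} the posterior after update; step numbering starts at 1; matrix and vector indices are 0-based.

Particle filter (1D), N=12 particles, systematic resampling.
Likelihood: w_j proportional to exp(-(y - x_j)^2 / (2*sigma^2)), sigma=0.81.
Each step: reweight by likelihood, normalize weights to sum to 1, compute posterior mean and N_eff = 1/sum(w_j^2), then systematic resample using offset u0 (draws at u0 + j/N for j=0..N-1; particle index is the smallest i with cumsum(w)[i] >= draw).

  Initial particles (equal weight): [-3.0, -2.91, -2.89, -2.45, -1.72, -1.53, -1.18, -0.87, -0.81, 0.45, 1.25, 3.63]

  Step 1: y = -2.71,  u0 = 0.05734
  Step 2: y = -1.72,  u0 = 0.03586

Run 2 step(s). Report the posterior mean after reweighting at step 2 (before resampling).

step 1: w=[0.1890, 0.1955, 0.1966, 0.1914, 0.0955, 0.0698, 0.0339, 0.0153, 0.0129, 0.0001, 0.0000, 0.0000]  mean=-2.5080  Neff=6.0675  idx=[0, 0, 1, 1, 2, 2, 2, 3, 3, 4, 5, 7]
step 2: w=[0.0463, 0.0463, 0.0549, 0.0549, 0.0569, 0.0569, 0.0569, 0.1076, 0.1076, 0.1615, 0.1571, 0.0931]  mean=-2.2170  Neff=9.7457  idx=[0, 2, 4, 5, 6, 7, 8, 9, 9, 10, 10, 11]

post_mean = -2.2170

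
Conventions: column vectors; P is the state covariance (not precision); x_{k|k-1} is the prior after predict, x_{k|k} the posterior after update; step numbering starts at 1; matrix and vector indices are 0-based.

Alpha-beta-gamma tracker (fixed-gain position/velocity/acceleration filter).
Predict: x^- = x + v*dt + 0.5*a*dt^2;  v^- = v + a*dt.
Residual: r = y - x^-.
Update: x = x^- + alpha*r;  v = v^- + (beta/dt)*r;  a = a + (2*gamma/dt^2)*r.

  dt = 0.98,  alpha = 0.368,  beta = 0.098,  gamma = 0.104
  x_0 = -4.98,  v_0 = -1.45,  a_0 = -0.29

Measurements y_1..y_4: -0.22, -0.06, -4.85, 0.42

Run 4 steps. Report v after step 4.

step 1: x_pred=-6.5403  r=6.3203  x^+=-4.2144  v^+=-1.1022  a^+=1.0788
step 2: x_pred=-4.7765  r=4.7165  x^+=-3.0408  v^+=0.4267  a^+=2.1003
step 3: x_pred=-1.6141  r=-3.2359  x^+=-2.8049  v^+=2.1614  a^+=1.3995
step 4: x_pred=-0.0147  r=0.4347  x^+=0.1453  v^+=3.5764  a^+=1.4936

v_post = 3.5764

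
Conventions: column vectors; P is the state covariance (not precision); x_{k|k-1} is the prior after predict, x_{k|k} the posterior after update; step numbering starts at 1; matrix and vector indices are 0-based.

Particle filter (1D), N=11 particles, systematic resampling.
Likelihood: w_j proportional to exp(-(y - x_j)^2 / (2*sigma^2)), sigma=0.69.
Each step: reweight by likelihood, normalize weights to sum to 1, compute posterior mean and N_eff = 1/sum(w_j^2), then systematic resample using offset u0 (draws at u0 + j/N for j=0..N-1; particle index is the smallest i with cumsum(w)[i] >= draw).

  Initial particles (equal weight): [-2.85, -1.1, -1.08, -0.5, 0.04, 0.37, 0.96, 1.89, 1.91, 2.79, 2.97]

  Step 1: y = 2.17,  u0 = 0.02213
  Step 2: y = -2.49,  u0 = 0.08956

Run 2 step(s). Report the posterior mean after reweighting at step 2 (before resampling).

step 1: w=[0.0000, 0.0000, 0.0000, 0.0002, 0.0026, 0.0101, 0.0654, 0.2801, 0.2833, 0.2031, 0.1553]  mean=2.1648  Neff=4.3776  idx=[6, 7, 7, 7, 8, 8, 8, 9, 9, 9, 10]
step 2: w=[0.9974, 0.0005, 0.0005, 0.0005, 0.0004, 0.0004, 0.0004, 0.0000, 0.0000, 0.0000, 0.0000]  mean=0.9625  Neff=1.0053  idx=[0, 0, 0, 0, 0, 0, 0, 0, 0, 0, 3]

post_mean = 0.9625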